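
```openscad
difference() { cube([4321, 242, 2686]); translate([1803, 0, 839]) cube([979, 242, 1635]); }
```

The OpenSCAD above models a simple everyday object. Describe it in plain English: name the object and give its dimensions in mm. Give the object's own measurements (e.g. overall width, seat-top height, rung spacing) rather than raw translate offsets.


A wall 4321 mm long (x), 242 mm thick (y), 2686 mm tall, with a rectangular window opening cut through it. The opening is 979 mm wide and 1635 mm tall; its sill is at z = 839 mm and its near (−x) edge is 1803 mm from the wall's −x end. The opening passes through the full wall thickness.


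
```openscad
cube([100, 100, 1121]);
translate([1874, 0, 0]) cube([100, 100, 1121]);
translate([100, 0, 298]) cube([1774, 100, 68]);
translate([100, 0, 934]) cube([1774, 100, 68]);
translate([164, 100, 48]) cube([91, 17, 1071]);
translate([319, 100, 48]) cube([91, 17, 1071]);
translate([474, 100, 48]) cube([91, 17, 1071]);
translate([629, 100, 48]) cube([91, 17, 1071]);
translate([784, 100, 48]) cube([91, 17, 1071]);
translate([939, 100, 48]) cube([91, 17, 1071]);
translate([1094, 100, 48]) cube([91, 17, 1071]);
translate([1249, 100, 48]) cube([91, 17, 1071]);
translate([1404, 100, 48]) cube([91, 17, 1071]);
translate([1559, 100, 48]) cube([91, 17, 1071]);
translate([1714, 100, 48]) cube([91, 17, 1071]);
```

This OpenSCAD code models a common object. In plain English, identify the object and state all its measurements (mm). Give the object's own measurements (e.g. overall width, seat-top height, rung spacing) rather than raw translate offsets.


A fence section. Two 100×100 mm posts, 1121 mm tall, stand on the floor with a clear span of 1774 mm between their inner faces. Two horizontal rails of 100×68 mm section span the gap between the posts with their undersides at z = 298 mm and z = 934 mm, flush with the posts' −y face. 11 pickets, each 91 mm wide, 17 mm thick and 1071 mm tall, are fixed to the +y face of the rails with their bottoms at z = 48 mm, spaced across the span with a 64 mm gap after the −x post and between neighbouring pickets, with 69 mm left before the +x post.


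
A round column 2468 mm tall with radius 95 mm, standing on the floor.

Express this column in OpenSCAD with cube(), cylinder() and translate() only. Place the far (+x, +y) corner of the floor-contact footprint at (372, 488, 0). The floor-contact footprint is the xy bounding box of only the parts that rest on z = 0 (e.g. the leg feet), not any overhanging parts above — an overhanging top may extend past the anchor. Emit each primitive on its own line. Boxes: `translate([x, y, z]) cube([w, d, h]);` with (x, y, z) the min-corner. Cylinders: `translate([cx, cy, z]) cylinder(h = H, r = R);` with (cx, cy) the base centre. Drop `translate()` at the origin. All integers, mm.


translate([277, 393, 0]) cylinder(h = 2468, r = 95);


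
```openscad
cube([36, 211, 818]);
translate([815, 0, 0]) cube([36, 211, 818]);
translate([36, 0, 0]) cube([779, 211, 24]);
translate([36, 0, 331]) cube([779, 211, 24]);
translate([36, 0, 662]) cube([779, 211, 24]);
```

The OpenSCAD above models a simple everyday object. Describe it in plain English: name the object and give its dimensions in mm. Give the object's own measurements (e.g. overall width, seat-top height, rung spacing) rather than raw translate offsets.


An open bookshelf. Two side panels, each 36 mm thick, 211 mm deep and 818 mm tall, stand 851 mm apart (outside-to-outside). Between them sit 3 shelves, each 24 mm thick and 211 mm deep, spanning the full gap between the sides. The bottom shelf rests on the floor (its underside at z = 0) and the clear gap between one shelf's top and the next shelf's underside is 307 mm.


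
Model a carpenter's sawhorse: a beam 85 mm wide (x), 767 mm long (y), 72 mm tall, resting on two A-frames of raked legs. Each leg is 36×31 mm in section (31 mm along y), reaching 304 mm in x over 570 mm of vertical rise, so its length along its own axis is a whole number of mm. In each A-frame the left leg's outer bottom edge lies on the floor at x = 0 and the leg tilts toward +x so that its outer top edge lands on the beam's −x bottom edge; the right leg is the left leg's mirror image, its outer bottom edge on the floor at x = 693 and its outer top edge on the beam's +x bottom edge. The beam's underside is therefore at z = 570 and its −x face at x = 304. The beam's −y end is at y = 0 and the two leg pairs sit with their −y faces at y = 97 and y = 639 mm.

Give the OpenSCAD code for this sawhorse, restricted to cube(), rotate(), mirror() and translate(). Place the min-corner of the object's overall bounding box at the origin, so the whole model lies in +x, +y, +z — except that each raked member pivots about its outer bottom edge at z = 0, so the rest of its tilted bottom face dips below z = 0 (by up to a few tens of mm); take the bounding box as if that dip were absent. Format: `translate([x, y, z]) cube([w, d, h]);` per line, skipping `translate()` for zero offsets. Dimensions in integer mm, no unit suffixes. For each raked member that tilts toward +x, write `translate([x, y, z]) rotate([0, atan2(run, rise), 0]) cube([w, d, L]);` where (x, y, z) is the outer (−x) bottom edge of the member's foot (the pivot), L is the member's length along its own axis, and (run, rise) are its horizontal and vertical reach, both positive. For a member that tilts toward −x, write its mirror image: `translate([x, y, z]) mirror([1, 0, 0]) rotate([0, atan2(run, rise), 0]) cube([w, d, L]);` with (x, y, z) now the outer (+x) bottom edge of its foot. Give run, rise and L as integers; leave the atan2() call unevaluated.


translate([304, 0, 570]) cube([85, 767, 72]);
translate([0, 97, 0]) rotate([0, atan2(304, 570), 0]) cube([36, 31, 646]);
translate([693, 97, 0]) mirror([1, 0, 0]) rotate([0, atan2(304, 570), 0]) cube([36, 31, 646]);
translate([0, 639, 0]) rotate([0, atan2(304, 570), 0]) cube([36, 31, 646]);
translate([693, 639, 0]) mirror([1, 0, 0]) rotate([0, atan2(304, 570), 0]) cube([36, 31, 646]);


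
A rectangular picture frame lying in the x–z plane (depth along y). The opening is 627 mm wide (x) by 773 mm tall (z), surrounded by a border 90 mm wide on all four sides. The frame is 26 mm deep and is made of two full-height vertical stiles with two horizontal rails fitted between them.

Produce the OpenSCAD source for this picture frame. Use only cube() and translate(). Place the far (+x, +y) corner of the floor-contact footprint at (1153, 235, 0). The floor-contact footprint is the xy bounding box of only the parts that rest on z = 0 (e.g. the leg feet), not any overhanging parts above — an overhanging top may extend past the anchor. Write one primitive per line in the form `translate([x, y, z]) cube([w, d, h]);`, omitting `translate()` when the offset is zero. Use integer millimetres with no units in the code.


translate([346, 209, 0]) cube([90, 26, 953]);
translate([1063, 209, 0]) cube([90, 26, 953]);
translate([436, 209, 0]) cube([627, 26, 90]);
translate([436, 209, 863]) cube([627, 26, 90]);


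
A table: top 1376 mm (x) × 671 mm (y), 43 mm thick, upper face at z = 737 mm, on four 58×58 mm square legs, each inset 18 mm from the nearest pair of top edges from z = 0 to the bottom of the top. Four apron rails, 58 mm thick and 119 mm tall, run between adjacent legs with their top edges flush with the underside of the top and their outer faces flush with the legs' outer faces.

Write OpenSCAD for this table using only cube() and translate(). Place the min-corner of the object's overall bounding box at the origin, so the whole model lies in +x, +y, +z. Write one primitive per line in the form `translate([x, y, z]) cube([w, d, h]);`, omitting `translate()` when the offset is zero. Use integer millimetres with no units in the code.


translate([0, 0, 694]) cube([1376, 671, 43]);
translate([18, 18, 0]) cube([58, 58, 694]);
translate([1300, 18, 0]) cube([58, 58, 694]);
translate([18, 595, 0]) cube([58, 58, 694]);
translate([1300, 595, 0]) cube([58, 58, 694]);
translate([76, 18, 575]) cube([1224, 58, 119]);
translate([76, 595, 575]) cube([1224, 58, 119]);
translate([18, 76, 575]) cube([58, 519, 119]);
translate([1300, 76, 575]) cube([58, 519, 119]);


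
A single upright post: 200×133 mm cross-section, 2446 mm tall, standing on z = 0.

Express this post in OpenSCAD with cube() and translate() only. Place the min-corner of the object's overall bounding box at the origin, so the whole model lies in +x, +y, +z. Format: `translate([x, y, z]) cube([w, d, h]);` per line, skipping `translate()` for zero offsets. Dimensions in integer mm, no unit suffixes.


cube([200, 133, 2446]);


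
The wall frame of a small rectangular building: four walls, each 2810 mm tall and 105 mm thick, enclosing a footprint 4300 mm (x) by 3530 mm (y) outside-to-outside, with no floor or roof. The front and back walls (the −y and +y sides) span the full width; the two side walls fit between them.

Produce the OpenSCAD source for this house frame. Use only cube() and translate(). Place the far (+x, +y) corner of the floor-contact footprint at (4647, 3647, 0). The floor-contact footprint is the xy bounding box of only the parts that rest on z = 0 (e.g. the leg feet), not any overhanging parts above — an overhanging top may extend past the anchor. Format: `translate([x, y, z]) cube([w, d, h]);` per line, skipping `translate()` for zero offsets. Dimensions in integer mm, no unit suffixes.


translate([347, 117, 0]) cube([4300, 105, 2810]);
translate([347, 3542, 0]) cube([4300, 105, 2810]);
translate([347, 222, 0]) cube([105, 3320, 2810]);
translate([4542, 222, 0]) cube([105, 3320, 2810]);


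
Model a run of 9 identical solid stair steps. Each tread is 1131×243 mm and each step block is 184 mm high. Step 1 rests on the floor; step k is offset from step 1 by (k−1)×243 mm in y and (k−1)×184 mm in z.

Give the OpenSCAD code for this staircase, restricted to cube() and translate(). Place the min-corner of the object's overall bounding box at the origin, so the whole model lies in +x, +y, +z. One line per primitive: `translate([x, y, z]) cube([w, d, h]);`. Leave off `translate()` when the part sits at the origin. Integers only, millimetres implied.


cube([1131, 243, 184]);
translate([0, 243, 184]) cube([1131, 243, 184]);
translate([0, 486, 368]) cube([1131, 243, 184]);
translate([0, 729, 552]) cube([1131, 243, 184]);
translate([0, 972, 736]) cube([1131, 243, 184]);
translate([0, 1215, 920]) cube([1131, 243, 184]);
translate([0, 1458, 1104]) cube([1131, 243, 184]);
translate([0, 1701, 1288]) cube([1131, 243, 184]);
translate([0, 1944, 1472]) cube([1131, 243, 184]);


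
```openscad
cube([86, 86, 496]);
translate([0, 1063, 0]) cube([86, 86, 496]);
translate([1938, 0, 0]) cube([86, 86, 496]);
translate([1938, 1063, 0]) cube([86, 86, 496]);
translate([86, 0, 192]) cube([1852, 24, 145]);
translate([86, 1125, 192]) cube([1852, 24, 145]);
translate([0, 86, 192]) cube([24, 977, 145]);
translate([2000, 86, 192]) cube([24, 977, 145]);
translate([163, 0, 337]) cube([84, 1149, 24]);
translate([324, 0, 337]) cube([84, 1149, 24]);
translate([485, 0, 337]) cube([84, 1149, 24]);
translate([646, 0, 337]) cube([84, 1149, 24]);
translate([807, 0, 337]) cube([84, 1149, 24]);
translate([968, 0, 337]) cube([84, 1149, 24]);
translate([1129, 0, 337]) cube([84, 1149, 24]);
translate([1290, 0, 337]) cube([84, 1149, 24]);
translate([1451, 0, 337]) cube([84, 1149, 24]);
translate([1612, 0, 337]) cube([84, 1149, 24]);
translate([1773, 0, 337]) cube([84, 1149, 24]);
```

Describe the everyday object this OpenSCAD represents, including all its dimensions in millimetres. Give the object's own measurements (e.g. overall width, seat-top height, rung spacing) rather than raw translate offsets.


A bed frame 2024 mm long (x) by 1149 mm wide (y). Four 86×86 mm corner posts, 496 mm tall, at the corners of the footprint. Four rails of 24 mm thickness and 145 mm height run between adjacent posts with their undersides at z = 192 mm, their outer faces flush with the outside of the frame (the two x-running rails run between the posts' inner faces; the two y-running rails run between the posts' inner faces). 11 slats, each 84 mm wide (x) and 24 mm thick, lie across the top of the two x-running rails, running the full 1149 mm width of the frame in y; along x they sit between the end posts with a 77 mm gap after the −x posts and between neighbouring slats, leaving 81 mm before the +x posts.


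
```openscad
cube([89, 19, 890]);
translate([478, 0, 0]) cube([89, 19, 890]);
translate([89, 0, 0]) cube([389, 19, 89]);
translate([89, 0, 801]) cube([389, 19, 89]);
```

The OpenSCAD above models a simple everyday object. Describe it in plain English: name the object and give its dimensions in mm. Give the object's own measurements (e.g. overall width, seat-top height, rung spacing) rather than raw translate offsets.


A rectangular picture frame lying in the x–z plane (depth along y). The opening is 389 mm wide (x) by 712 mm tall (z), surrounded by a border 89 mm wide on all four sides. The frame is 19 mm deep and is made of two full-height vertical stiles with two horizontal rails fitted between them.


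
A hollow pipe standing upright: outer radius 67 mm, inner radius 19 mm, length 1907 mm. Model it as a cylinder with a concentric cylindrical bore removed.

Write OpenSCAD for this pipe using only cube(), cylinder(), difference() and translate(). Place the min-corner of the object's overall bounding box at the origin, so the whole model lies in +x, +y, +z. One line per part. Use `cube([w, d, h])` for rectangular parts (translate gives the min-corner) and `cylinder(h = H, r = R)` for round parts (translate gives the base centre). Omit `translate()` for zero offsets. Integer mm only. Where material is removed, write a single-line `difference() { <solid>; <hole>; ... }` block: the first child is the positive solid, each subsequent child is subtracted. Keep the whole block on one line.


difference() { translate([67, 67, 0]) cylinder(h = 1907, r = 67); translate([67, 67, 0]) cylinder(h = 1907, r = 19); }


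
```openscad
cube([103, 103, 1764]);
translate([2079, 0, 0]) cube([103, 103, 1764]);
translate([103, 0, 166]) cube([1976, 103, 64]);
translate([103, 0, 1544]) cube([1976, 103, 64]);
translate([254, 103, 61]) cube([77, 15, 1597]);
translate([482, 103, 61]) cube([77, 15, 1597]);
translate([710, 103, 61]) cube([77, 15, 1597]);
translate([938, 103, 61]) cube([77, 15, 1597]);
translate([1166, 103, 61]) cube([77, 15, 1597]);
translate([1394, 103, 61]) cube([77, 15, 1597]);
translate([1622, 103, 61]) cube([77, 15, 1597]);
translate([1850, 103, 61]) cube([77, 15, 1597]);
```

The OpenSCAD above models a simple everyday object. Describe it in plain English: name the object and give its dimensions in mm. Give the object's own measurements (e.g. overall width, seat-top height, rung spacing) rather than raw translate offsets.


A fence section. Two 103×103 mm posts, 1764 mm tall, stand on the floor with a clear span of 1976 mm between their inner faces. Two horizontal rails of 103×64 mm section span the gap between the posts with their undersides at z = 166 mm and z = 1544 mm, flush with the posts' −y face. 8 pickets, each 77 mm wide, 15 mm thick and 1597 mm tall, are fixed to the +y face of the rails with their bottoms at z = 61 mm, spaced across the span with a 151 mm gap after the −x post and between neighbouring pickets, with 152 mm left before the +x post.


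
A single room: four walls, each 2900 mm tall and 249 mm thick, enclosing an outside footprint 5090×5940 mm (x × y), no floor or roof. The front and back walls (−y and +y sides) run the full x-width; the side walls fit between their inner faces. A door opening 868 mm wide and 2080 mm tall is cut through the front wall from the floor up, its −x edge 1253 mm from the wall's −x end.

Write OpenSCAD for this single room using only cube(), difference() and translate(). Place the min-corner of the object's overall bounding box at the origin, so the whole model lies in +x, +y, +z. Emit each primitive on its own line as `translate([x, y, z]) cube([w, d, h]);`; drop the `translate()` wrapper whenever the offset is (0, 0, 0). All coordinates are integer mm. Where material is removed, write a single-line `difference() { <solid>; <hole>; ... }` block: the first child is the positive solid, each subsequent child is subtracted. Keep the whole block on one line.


difference() { cube([5090, 249, 2900]); translate([1253, 0, 0]) cube([868, 249, 2080]); }
translate([0, 5691, 0]) cube([5090, 249, 2900]);
translate([0, 249, 0]) cube([249, 5442, 2900]);
translate([4841, 249, 0]) cube([249, 5442, 2900]);


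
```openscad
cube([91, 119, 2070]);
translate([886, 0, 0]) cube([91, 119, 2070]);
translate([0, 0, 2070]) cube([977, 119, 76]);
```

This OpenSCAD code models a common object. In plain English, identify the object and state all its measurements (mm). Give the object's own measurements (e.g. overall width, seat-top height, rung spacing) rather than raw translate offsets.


A door frame. The clear opening is 795 mm wide and 2070 mm high. Two 91 mm wide jambs, 119 mm deep, stand either side of the opening from the floor to the top of the opening. A 76 mm thick head sits across the top of both jambs, spanning the full outside width of the frame.


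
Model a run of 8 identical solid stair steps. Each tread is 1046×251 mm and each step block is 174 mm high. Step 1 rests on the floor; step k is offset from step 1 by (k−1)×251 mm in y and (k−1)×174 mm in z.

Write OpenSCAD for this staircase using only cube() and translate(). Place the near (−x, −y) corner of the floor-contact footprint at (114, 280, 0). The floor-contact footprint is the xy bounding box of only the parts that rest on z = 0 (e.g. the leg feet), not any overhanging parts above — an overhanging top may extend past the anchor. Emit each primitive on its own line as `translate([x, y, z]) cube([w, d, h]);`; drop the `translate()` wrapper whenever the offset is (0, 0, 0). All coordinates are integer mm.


translate([114, 280, 0]) cube([1046, 251, 174]);
translate([114, 531, 174]) cube([1046, 251, 174]);
translate([114, 782, 348]) cube([1046, 251, 174]);
translate([114, 1033, 522]) cube([1046, 251, 174]);
translate([114, 1284, 696]) cube([1046, 251, 174]);
translate([114, 1535, 870]) cube([1046, 251, 174]);
translate([114, 1786, 1044]) cube([1046, 251, 174]);
translate([114, 2037, 1218]) cube([1046, 251, 174]);


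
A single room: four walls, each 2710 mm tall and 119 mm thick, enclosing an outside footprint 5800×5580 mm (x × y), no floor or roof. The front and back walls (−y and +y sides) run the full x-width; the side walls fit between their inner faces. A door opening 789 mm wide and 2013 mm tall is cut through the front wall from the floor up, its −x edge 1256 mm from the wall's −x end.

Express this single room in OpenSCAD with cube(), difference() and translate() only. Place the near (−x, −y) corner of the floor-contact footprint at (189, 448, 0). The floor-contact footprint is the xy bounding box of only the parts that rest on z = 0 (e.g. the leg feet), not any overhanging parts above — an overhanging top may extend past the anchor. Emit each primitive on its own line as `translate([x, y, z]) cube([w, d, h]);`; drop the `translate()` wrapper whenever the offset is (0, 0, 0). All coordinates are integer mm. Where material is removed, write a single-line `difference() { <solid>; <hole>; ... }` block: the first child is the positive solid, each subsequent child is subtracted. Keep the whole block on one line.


difference() { translate([189, 448, 0]) cube([5800, 119, 2710]); translate([1445, 448, 0]) cube([789, 119, 2013]); }
translate([189, 5909, 0]) cube([5800, 119, 2710]);
translate([189, 567, 0]) cube([119, 5342, 2710]);
translate([5870, 567, 0]) cube([119, 5342, 2710]);


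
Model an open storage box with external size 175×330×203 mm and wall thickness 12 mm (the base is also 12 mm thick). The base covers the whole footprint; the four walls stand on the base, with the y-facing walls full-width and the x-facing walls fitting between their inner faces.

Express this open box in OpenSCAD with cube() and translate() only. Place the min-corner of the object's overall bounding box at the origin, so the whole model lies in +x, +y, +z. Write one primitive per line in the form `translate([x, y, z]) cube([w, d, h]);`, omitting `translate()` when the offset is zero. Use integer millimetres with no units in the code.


cube([175, 330, 12]);
translate([0, 0, 12]) cube([175, 12, 191]);
translate([0, 318, 12]) cube([175, 12, 191]);
translate([0, 12, 12]) cube([12, 306, 191]);
translate([163, 12, 12]) cube([12, 306, 191]);


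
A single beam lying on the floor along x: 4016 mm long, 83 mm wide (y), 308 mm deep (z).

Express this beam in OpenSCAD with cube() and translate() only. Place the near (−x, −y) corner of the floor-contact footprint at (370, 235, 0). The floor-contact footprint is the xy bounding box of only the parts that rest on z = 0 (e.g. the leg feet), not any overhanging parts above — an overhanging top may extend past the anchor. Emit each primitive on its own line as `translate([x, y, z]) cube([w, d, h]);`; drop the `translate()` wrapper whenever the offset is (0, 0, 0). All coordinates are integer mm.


translate([370, 235, 0]) cube([4016, 83, 308]);


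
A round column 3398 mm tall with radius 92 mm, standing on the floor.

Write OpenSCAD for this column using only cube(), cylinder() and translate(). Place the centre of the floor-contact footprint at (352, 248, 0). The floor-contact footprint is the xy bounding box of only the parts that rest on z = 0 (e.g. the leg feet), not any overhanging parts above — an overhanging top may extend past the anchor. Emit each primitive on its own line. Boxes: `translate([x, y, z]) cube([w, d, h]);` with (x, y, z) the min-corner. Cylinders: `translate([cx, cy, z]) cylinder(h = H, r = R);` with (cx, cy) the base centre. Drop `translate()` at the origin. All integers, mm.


translate([352, 248, 0]) cylinder(h = 3398, r = 92);


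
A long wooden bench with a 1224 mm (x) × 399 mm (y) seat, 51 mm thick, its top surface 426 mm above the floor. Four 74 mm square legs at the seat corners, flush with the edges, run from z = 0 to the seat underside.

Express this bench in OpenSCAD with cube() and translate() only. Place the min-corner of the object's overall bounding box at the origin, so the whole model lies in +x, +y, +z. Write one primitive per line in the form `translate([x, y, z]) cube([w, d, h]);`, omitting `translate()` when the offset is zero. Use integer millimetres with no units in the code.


translate([0, 0, 375]) cube([1224, 399, 51]);
cube([74, 74, 375]);
translate([0, 325, 0]) cube([74, 74, 375]);
translate([1150, 0, 0]) cube([74, 74, 375]);
translate([1150, 325, 0]) cube([74, 74, 375]);


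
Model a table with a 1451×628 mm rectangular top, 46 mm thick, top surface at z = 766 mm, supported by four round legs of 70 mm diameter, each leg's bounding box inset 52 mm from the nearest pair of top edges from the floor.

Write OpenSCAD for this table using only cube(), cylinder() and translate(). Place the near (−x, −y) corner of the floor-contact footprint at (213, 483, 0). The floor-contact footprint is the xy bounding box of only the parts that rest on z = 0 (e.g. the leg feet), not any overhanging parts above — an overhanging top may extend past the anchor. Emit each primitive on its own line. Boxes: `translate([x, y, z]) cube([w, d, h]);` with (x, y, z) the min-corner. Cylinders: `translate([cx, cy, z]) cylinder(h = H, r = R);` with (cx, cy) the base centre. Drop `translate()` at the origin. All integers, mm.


translate([161, 431, 720]) cube([1451, 628, 46]);
translate([248, 518, 0]) cylinder(h = 720, r = 35);
translate([1525, 518, 0]) cylinder(h = 720, r = 35);
translate([248, 972, 0]) cylinder(h = 720, r = 35);
translate([1525, 972, 0]) cylinder(h = 720, r = 35);


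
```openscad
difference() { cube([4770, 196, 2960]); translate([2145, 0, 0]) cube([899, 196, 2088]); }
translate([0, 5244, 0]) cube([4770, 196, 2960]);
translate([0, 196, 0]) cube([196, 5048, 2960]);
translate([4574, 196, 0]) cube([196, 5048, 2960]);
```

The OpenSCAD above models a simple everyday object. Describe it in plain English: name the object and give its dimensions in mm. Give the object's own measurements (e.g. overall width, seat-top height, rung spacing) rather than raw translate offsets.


A single room: four walls, each 2960 mm tall and 196 mm thick, enclosing an outside footprint 4770×5440 mm (x × y), no floor or roof. The front and back walls (−y and +y sides) run the full x-width; the side walls fit between their inner faces. A door opening 899 mm wide and 2088 mm tall is cut through the front wall from the floor up, its −x edge 2145 mm from the wall's −x end.


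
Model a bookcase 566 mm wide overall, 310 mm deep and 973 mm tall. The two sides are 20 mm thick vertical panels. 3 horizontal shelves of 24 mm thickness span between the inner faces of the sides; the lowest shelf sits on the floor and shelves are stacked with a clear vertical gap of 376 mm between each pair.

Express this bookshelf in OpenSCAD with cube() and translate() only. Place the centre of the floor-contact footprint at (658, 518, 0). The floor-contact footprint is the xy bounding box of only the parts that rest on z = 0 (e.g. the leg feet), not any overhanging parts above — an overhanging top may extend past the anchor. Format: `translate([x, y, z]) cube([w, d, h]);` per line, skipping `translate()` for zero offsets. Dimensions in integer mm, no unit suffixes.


translate([375, 363, 0]) cube([20, 310, 973]);
translate([921, 363, 0]) cube([20, 310, 973]);
translate([395, 363, 0]) cube([526, 310, 24]);
translate([395, 363, 400]) cube([526, 310, 24]);
translate([395, 363, 800]) cube([526, 310, 24]);


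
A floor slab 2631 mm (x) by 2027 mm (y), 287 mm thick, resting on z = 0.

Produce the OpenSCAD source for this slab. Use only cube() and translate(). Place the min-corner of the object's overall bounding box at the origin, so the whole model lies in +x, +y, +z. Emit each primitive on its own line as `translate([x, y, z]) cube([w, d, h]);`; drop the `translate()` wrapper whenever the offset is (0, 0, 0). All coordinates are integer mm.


cube([2631, 2027, 287]);


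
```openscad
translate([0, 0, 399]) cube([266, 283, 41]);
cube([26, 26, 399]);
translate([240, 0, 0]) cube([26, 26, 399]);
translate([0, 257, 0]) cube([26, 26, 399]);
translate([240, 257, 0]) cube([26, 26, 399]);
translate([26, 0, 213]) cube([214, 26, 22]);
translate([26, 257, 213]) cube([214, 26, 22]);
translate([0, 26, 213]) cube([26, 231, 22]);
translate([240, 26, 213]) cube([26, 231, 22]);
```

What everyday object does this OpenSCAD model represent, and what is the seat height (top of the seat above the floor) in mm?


A stool. The seat height is 440 mm.

A 266×283×41 slab at z = 399 on four corner posts — a stool. The seat top is 399 + 41 = 440 mm.


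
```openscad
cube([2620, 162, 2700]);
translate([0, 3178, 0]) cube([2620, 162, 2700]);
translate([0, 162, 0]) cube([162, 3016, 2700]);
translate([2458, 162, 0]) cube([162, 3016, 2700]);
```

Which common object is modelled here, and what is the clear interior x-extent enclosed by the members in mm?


A house (or room) frame. The interior width is 2296 mm.

Four 2700 mm walls enclosing a rectangle with no floor or roof — a room or house frame. Outside width is 2620 mm and wall thickness is 162 mm, so the interior width is 2620 − 2 × 162 = 2296 mm.


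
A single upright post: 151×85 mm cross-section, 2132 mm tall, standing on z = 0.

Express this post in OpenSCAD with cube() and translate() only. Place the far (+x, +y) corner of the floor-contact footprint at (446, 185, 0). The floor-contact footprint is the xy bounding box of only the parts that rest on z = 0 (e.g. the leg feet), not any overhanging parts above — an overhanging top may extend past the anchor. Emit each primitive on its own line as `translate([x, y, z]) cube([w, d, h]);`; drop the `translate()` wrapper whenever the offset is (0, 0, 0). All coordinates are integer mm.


translate([295, 100, 0]) cube([151, 85, 2132]);


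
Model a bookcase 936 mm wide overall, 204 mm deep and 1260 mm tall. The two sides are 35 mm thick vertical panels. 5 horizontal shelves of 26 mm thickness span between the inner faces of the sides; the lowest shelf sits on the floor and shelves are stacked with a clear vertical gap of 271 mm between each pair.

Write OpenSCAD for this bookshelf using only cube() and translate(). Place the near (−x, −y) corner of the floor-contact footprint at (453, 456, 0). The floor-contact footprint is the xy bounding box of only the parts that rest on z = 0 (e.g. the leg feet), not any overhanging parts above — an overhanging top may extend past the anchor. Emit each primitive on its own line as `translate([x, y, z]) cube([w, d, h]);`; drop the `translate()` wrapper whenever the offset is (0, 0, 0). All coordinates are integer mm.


translate([453, 456, 0]) cube([35, 204, 1260]);
translate([1354, 456, 0]) cube([35, 204, 1260]);
translate([488, 456, 0]) cube([866, 204, 26]);
translate([488, 456, 297]) cube([866, 204, 26]);
translate([488, 456, 594]) cube([866, 204, 26]);
translate([488, 456, 891]) cube([866, 204, 26]);
translate([488, 456, 1188]) cube([866, 204, 26]);


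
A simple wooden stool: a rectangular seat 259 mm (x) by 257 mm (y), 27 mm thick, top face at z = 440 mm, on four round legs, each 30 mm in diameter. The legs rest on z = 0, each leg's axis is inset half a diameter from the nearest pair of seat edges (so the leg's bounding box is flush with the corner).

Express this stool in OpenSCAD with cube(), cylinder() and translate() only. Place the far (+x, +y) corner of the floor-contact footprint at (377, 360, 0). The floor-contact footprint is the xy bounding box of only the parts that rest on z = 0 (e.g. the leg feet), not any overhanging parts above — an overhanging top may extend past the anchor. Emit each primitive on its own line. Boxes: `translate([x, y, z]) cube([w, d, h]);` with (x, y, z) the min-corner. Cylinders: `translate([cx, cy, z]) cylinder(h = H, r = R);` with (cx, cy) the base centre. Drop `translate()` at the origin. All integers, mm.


// leg_h = 440 - 27 = 413
translate([118, 103, 413]) cube([259, 257, 27]);
translate([133, 118, 0]) cylinder(h = 413, r = 15);
translate([362, 118, 0]) cylinder(h = 413, r = 15);
translate([133, 345, 0]) cylinder(h = 413, r = 15);
translate([362, 345, 0]) cylinder(h = 413, r = 15);


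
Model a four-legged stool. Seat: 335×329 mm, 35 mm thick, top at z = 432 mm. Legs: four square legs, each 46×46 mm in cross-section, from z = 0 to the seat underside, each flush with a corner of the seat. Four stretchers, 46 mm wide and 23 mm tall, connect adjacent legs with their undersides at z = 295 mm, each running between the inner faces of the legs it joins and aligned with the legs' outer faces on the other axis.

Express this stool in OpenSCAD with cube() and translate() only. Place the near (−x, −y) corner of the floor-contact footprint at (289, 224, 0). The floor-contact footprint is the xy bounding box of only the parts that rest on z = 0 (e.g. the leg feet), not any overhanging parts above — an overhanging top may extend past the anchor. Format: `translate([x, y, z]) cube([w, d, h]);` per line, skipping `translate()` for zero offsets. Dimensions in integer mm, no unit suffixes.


// leg_h = 432 - 35 = 397
// stretcher span = 335 - 2*46 = 243
translate([289, 224, 397]) cube([335, 329, 35]);
translate([289, 224, 0]) cube([46, 46, 397]);
translate([578, 224, 0]) cube([46, 46, 397]);
translate([289, 507, 0]) cube([46, 46, 397]);
translate([578, 507, 0]) cube([46, 46, 397]);
translate([335, 224, 295]) cube([243, 46, 23]);
translate([335, 507, 295]) cube([243, 46, 23]);
translate([289, 270, 295]) cube([46, 237, 23]);
translate([578, 270, 295]) cube([46, 237, 23]);


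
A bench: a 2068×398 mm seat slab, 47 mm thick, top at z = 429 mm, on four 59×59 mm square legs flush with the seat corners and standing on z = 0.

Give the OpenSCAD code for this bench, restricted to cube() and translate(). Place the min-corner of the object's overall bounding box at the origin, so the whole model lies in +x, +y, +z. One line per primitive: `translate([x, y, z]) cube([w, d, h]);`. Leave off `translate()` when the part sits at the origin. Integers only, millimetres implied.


// leg_h = 429 − 47 = 382
translate([0, 0, 382]) cube([2068, 398, 47]);
cube([59, 59, 382]);
translate([0, 339, 0]) cube([59, 59, 382]);
translate([2009, 0, 0]) cube([59, 59, 382]);
translate([2009, 339, 0]) cube([59, 59, 382]);


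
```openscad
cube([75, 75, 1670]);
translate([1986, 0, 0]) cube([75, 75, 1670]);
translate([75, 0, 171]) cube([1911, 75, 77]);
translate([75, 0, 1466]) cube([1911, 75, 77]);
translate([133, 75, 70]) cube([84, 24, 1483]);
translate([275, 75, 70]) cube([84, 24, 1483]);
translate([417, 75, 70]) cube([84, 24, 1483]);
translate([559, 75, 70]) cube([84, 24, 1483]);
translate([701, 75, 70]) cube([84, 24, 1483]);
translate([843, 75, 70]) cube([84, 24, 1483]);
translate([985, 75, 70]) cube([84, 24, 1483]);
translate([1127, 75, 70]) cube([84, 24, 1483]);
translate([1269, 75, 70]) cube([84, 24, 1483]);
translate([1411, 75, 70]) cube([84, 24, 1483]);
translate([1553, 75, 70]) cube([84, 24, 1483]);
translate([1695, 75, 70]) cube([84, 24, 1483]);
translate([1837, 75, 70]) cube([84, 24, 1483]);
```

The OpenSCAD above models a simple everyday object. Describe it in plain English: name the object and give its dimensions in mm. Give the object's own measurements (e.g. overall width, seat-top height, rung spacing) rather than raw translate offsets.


A fence section. Two 75×75 mm posts, 1670 mm tall, stand on the floor with a clear span of 1911 mm between their inner faces. Two horizontal rails of 75×77 mm section span the gap between the posts with their undersides at z = 171 mm and z = 1466 mm, flush with the posts' −y face. 13 pickets, each 84 mm wide, 24 mm thick and 1483 mm tall, are fixed to the +y face of the rails with their bottoms at z = 70 mm, spaced across the span with a 58 mm gap after the −x post and between neighbouring pickets, with 65 mm left before the +x post.


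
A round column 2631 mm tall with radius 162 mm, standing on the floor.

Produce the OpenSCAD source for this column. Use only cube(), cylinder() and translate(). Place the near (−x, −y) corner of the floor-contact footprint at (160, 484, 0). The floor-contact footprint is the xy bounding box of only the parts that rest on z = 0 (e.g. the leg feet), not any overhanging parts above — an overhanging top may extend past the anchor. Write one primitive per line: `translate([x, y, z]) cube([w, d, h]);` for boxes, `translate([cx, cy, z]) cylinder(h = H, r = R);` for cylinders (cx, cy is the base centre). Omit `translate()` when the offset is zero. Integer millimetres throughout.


translate([322, 646, 0]) cylinder(h = 2631, r = 162);


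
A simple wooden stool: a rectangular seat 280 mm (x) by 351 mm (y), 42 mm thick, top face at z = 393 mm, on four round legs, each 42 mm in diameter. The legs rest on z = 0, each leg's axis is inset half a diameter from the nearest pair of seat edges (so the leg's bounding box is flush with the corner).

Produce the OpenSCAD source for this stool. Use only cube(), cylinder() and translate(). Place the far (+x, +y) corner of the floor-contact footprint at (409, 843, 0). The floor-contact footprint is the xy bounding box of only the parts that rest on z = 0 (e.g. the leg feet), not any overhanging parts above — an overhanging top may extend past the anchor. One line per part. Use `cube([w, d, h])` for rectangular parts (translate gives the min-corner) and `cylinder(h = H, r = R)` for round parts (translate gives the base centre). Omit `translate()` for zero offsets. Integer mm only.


translate([129, 492, 351]) cube([280, 351, 42]);
translate([150, 513, 0]) cylinder(h = 351, r = 21);
translate([388, 513, 0]) cylinder(h = 351, r = 21);
translate([150, 822, 0]) cylinder(h = 351, r = 21);
translate([388, 822, 0]) cylinder(h = 351, r = 21);


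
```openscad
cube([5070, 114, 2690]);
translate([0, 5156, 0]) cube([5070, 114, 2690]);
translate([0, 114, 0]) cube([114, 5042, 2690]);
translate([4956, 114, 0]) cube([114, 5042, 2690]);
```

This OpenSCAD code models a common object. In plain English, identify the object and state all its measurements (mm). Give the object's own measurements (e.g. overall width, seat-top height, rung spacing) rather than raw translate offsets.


The wall frame of a small rectangular building: four walls, each 2690 mm tall and 114 mm thick, enclosing a footprint 5070 mm (x) by 5270 mm (y) outside-to-outside, with no floor or roof. The front and back walls (the −y and +y sides) span the full width; the two side walls fit between them.


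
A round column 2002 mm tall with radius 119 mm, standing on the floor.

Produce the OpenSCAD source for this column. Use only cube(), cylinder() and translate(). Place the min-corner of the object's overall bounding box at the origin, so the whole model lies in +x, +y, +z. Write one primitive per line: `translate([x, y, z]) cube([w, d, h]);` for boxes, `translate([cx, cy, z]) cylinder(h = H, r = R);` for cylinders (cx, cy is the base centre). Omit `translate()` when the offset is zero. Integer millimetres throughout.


translate([119, 119, 0]) cylinder(h = 2002, r = 119);


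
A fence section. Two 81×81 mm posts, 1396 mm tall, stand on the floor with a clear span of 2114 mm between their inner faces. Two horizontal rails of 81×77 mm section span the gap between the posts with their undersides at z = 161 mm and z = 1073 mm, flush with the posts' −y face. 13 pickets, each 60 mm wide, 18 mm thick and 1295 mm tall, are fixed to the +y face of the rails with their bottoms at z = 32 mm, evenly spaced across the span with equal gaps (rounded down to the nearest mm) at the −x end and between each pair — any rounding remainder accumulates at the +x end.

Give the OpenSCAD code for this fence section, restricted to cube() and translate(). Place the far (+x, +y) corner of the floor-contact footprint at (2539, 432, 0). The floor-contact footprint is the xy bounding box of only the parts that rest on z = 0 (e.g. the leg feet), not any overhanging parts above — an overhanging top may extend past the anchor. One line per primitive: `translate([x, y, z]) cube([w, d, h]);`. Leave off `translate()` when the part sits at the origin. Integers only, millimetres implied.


translate([263, 351, 0]) cube([81, 81, 1396]);
translate([2458, 351, 0]) cube([81, 81, 1396]);
translate([344, 351, 161]) cube([2114, 81, 77]);
translate([344, 351, 1073]) cube([2114, 81, 77]);
translate([439, 432, 32]) cube([60, 18, 1295]);
translate([594, 432, 32]) cube([60, 18, 1295]);
translate([749, 432, 32]) cube([60, 18, 1295]);
translate([904, 432, 32]) cube([60, 18, 1295]);
translate([1059, 432, 32]) cube([60, 18, 1295]);
translate([1214, 432, 32]) cube([60, 18, 1295]);
translate([1369, 432, 32]) cube([60, 18, 1295]);
translate([1524, 432, 32]) cube([60, 18, 1295]);
translate([1679, 432, 32]) cube([60, 18, 1295]);
translate([1834, 432, 32]) cube([60, 18, 1295]);
translate([1989, 432, 32]) cube([60, 18, 1295]);
translate([2144, 432, 32]) cube([60, 18, 1295]);
translate([2299, 432, 32]) cube([60, 18, 1295]);


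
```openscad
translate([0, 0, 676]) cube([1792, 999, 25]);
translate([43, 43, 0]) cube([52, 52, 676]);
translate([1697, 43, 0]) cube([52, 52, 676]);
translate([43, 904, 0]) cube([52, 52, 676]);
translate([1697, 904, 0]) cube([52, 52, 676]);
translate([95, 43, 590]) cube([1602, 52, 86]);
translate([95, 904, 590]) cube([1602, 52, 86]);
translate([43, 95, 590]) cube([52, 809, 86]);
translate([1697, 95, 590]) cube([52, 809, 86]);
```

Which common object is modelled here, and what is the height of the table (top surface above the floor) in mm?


A table. The table height is 701 mm.

A 1792×999×25 slab sits at z = 676 on four 52 mm square posts — a table. The top surface is at 676 + 25 = 701 mm.


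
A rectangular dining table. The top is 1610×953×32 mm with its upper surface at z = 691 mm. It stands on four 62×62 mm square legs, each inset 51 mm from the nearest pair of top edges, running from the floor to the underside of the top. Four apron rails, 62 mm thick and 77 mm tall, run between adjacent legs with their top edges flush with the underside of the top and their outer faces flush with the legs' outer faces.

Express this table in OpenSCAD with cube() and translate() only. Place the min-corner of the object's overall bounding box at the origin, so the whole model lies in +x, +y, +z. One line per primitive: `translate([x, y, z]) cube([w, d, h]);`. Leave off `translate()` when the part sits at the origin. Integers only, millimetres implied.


translate([0, 0, 659]) cube([1610, 953, 32]);
translate([51, 51, 0]) cube([62, 62, 659]);
translate([1497, 51, 0]) cube([62, 62, 659]);
translate([51, 840, 0]) cube([62, 62, 659]);
translate([1497, 840, 0]) cube([62, 62, 659]);
translate([113, 51, 582]) cube([1384, 62, 77]);
translate([113, 840, 582]) cube([1384, 62, 77]);
translate([51, 113, 582]) cube([62, 727, 77]);
translate([1497, 113, 582]) cube([62, 727, 77]);
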